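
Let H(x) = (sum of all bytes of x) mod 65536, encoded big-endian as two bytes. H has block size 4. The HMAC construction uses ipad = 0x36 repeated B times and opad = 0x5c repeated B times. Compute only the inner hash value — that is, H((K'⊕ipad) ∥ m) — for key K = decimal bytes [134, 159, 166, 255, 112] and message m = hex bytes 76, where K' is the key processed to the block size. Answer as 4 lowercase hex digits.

Key decimal bytes [134, 159, 166, 255, 112] = 86 9f a6 ff 70 is 5 bytes > B = 4, so hash it first: H(key) = 03 3a, then zero-pad to 4 bytes: K' = 03 3a 00 00.
K' ⊕ ipad = 35 0c 36 36.
Inner input = 35 0c 36 36 ∥ 76.
Inner hash: sum = 53+12+54+54+118 = 291 → 01 23.

0123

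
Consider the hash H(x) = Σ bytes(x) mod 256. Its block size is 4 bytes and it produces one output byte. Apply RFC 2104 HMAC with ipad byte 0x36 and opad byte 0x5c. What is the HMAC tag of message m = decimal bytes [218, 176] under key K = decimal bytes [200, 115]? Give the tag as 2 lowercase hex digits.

b4

Key decimal bytes [200, 115] = c8 73 is 2 bytes ≤ B = 4; zero-pad to 4 bytes: K' = c8 73 00 00.
K' ⊕ ipad = fe 45 36 36.  K' ⊕ opad = 94 2f 5c 5c.
Inner input = (K'⊕ipad) ∥ m = fe 45 36 36 ∥ da b0.
Inner hash: sum = 254+69+54+54+218+176 = 825; mod 256 = 57 → 39.
Outer input = (K'⊕opad) ∥ inner = 94 2f 5c 5c ∥ 39.
Outer hash (tag): sum = 148+47+92+92+57 = 436; mod 256 = 180 → b4.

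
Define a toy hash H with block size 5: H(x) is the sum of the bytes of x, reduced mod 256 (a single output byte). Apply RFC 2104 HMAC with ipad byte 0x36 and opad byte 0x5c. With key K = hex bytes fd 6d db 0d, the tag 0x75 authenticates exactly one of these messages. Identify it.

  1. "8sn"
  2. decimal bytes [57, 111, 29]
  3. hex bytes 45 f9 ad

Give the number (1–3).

3

Key hex bytes fd 6d db 0d is 4 bytes ≤ B = 5; zero-pad to 5 bytes: K' = fd 6d db 0d 00.
K' ⊕ ipad = cb 5b ed 3b 36; K' ⊕ opad = a1 31 87 51 5c.
m1: inner = H(cb 5b ed 3b 36 38 73 6e) = 9d; tag = H(a1 31 87 51 5c 9d) = a3
m2: inner = H(cb 5b ed 3b 36 39 6f 1d) = 49; tag = H(a1 31 87 51 5c 49) = 4f
m3: inner = H(cb 5b ed 3b 36 45 f9 ad) = 6f; tag = H(a1 31 87 51 5c 6f) = 75 ← matches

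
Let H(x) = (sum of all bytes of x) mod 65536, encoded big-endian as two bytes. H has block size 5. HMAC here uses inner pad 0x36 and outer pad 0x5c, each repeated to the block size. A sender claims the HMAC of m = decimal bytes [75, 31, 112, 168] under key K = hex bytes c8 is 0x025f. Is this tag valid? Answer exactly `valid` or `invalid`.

valid

Key hex bytes c8 is 1 byte ≤ B = 5; zero-pad to 5 bytes: K' = c8 00 00 00 00.
K' ⊕ ipad = fe 36 36 36 36; K' ⊕ opad = 94 5c 5c 5c 5c.
Inner hash: sum = 254+54+54+54+54+75+31+112+168 = 856 → 03 58.
Outer hash (recomputed tag): sum = 148+92+92+92+92+3+88 = 607 → 02 5f.
Recomputed tag = 025f; claimed = 025f → match.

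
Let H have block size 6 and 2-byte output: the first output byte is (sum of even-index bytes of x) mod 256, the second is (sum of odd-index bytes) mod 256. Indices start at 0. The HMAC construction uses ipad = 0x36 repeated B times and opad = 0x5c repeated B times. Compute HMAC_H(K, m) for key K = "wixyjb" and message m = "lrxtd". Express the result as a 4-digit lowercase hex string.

Key "wixyjb" = 77 69 78 79 6a 62 is exactly B = 6 bytes: K' = 77 69 78 79 6a 62.
K' ⊕ ipad = 41 5f 4e 4f 5c 54.  K' ⊕ opad = 2b 35 24 25 36 3e.
Inner input = (K'⊕ipad) ∥ m = 41 5f 4e 4f 5c 54 ∥ 6c 72 78 74 64.
Inner hash: even-index sum = 563 mod 256 = 51; odd-index sum = 488 mod 256 = 232 → 33 e8.
Outer input = (K'⊕opad) ∥ inner = 2b 35 24 25 36 3e ∥ 33 e8.
Outer hash (tag): even-index sum = 184 mod 256 = 184; odd-index sum = 384 mod 256 = 128 → b8 80.

b880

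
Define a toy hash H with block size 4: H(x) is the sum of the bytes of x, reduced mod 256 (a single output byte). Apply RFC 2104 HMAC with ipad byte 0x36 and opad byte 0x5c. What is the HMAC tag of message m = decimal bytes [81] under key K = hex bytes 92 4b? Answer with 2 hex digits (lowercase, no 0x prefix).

7b

Key hex bytes 92 4b is 2 bytes ≤ B = 4; zero-pad to 4 bytes: K' = 92 4b 00 00.
K' ⊕ ipad = a4 7d 36 36.  K' ⊕ opad = ce 17 5c 5c.
Inner input = (K'⊕ipad) ∥ m = a4 7d 36 36 ∥ 51.
Inner hash: sum = 164+125+54+54+81 = 478; mod 256 = 222 → de.
Outer input = (K'⊕opad) ∥ inner = ce 17 5c 5c ∥ de.
Outer hash (tag): sum = 206+23+92+92+222 = 635; mod 256 = 123 → 7b.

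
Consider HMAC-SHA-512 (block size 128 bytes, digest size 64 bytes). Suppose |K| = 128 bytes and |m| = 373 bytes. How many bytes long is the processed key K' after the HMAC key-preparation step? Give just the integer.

Key is 128 ≤ 128 bytes, zero-padded: |K'| = 128.

128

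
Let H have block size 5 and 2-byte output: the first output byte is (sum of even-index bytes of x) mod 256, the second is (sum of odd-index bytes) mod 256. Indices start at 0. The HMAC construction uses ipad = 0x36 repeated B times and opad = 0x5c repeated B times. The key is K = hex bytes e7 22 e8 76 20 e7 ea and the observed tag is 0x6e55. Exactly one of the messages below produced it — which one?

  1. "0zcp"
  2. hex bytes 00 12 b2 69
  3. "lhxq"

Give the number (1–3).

Key hex bytes e7 22 e8 76 20 e7 ea is 7 bytes > B = 5, so hash it first: H(key) = d9 7f, then zero-pad to 5 bytes: K' = d9 7f 00 00 00.
K' ⊕ ipad = ef 49 36 36 36; K' ⊕ opad = 85 23 5c 5c 5c.
m1: inner = H(ef 49 36 36 36 30 7a 63 70) = 45 12; tag = H(85 23 5c 5c 5c 45 12) = 4fc4
m2: inner = H(ef 49 36 36 36 00 12 b2 69) = d6 31; tag = H(85 23 5c 5c 5c d6 31) = 6e55 ← matches
m3: inner = H(ef 49 36 36 36 6c 68 78 71) = 34 63; tag = H(85 23 5c 5c 5c 34 63) = a0b3

2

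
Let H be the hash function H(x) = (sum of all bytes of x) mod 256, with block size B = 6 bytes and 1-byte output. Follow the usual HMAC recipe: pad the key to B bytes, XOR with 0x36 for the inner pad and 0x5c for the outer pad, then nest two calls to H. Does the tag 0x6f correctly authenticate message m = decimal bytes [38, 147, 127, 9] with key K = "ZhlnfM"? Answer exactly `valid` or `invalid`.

Key "ZhlnfM" = 5a 68 6c 6e 66 4d is exactly B = 6 bytes: K' = 5a 68 6c 6e 66 4d.
K' ⊕ ipad = 6c 5e 5a 58 50 7b; K' ⊕ opad = 06 34 30 32 3a 11.
Inner hash: sum = 108+94+90+88+80+123+38+147+127+9 = 904; mod 256 = 136 → 88.
Outer hash (recomputed tag): sum = 6+52+48+50+58+17+136 = 367; mod 256 = 111 → 6f.
Recomputed tag = 6f; claimed = 6f → match.

valid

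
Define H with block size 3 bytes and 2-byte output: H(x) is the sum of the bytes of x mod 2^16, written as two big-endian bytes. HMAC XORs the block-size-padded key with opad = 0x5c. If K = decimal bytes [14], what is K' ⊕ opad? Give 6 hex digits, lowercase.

Key decimal bytes [14] = 0e is 1 byte ≤ B = 3; zero-pad to 3 bytes: K' = 0e 00 00.
XOR each byte with 0x5c: 0e⊕5c=52, 00⊕5c=5c, 00⊕5c=5c.

525c5c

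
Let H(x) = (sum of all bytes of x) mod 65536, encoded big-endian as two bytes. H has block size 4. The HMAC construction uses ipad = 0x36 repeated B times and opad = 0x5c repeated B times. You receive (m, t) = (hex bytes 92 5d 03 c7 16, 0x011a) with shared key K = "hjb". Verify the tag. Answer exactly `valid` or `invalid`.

valid

Key "hjb" = 68 6a 62 is 3 bytes ≤ B = 4; zero-pad to 4 bytes: K' = 68 6a 62 00.
K' ⊕ ipad = 5e 5c 54 36; K' ⊕ opad = 34 36 3e 5c.
Inner hash: sum = 94+92+84+54+146+93+3+199+22 = 787 → 03 13.
Outer hash (recomputed tag): sum = 52+54+62+92+3+19 = 282 → 01 1a.
Recomputed tag = 011a; claimed = 011a → match.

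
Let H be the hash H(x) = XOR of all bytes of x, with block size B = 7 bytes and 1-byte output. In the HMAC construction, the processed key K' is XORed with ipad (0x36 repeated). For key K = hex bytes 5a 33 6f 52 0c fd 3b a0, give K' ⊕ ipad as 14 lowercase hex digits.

08363636363636

Key hex bytes 5a 33 6f 52 0c fd 3b a0 is 8 bytes > B = 7, so hash it first: H(key) = 3e, then zero-pad to 7 bytes: K' = 3e 00 00 00 00 00 00.
XOR each byte with 0x36: 3e⊕36=08, 00⊕36=36, 00⊕36=36, 00⊕36=36, 00⊕36=36, 00⊕36=36, 00⊕36=36.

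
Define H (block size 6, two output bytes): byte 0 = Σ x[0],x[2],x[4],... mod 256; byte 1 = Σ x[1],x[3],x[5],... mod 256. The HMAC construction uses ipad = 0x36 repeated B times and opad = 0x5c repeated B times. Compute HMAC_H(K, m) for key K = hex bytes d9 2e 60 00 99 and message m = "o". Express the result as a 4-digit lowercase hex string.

e9ae

Key hex bytes d9 2e 60 00 99 is 5 bytes ≤ B = 6; zero-pad to 6 bytes: K' = d9 2e 60 00 99 00.
K' ⊕ ipad = ef 18 56 36 af 36.  K' ⊕ opad = 85 72 3c 5c c5 5c.
Inner input = (K'⊕ipad) ∥ m = ef 18 56 36 af 36 ∥ 6f.
Inner hash: even-index sum = 611 mod 256 = 99; odd-index sum = 132 mod 256 = 132 → 63 84.
Outer input = (K'⊕opad) ∥ inner = 85 72 3c 5c c5 5c ∥ 63 84.
Outer hash (tag): even-index sum = 489 mod 256 = 233; odd-index sum = 430 mod 256 = 174 → e9 ae.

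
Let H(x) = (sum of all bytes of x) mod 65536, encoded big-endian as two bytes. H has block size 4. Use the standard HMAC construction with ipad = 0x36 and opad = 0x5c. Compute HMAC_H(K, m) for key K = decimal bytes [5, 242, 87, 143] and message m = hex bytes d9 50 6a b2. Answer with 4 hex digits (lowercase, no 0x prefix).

Key decimal bytes [5, 242, 87, 143] = 05 f2 57 8f is exactly B = 4 bytes: K' = 05 f2 57 8f.
K' ⊕ ipad = 33 c4 61 b9.  K' ⊕ opad = 59 ae 0b d3.
Inner input = (K'⊕ipad) ∥ m = 33 c4 61 b9 ∥ d9 50 6a b2.
Inner hash: sum = 51+196+97+185+217+80+106+178 = 1110 → 04 56.
Outer input = (K'⊕opad) ∥ inner = 59 ae 0b d3 ∥ 04 56.
Outer hash (tag): sum = 89+174+11+211+4+86 = 575 → 02 3f.

023f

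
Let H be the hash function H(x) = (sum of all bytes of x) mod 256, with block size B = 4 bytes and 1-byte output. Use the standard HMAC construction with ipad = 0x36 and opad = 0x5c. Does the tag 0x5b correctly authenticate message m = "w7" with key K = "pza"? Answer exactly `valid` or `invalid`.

invalid

Key "pza" = 70 7a 61 is 3 bytes ≤ B = 4; zero-pad to 4 bytes: K' = 70 7a 61 00.
K' ⊕ ipad = 46 4c 57 36; K' ⊕ opad = 2c 26 3d 5c.
Inner hash: sum = 70+76+87+54+119+55 = 461; mod 256 = 205 → cd.
Outer hash (recomputed tag): sum = 44+38+61+92+205 = 440; mod 256 = 184 → b8.
Recomputed tag = b8; claimed = 5b → mismatch.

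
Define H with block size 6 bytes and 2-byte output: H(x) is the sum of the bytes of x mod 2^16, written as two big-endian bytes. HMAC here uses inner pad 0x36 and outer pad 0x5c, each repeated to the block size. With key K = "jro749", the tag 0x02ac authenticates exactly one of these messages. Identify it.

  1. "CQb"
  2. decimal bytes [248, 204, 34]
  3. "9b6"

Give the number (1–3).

Key "jro749" = 6a 72 6f 37 34 39 is exactly B = 6 bytes: K' = 6a 72 6f 37 34 39.
K' ⊕ ipad = 5c 44 59 01 02 0f; K' ⊕ opad = 36 2e 33 6b 68 65.
m1: inner = H(5c 44 59 01 02 0f 43 51 62) = 02 01; tag = H(36 2e 33 6b 68 65 02 01) = 01d2
m2: inner = H(5c 44 59 01 02 0f f8 cc 22) = 02 f1; tag = H(36 2e 33 6b 68 65 02 f1) = 02c2
m3: inner = H(5c 44 59 01 02 0f 39 62 36) = 01 dc; tag = H(36 2e 33 6b 68 65 01 dc) = 02ac ← matches

3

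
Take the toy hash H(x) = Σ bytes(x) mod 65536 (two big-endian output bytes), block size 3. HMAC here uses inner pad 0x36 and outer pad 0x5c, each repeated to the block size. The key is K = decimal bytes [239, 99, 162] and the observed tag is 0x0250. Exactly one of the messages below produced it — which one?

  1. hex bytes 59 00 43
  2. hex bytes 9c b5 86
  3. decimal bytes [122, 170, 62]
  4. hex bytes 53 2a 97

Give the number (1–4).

1

Key decimal bytes [239, 99, 162] = ef 63 a2 is exactly B = 3 bytes: K' = ef 63 a2.
K' ⊕ ipad = d9 55 94; K' ⊕ opad = b3 3f fe.
m1: inner = H(d9 55 94 59 00 43) = 02 5e; tag = H(b3 3f fe 02 5e) = 0250 ← matches
m2: inner = H(d9 55 94 9c b5 86) = 03 99; tag = H(b3 3f fe 03 99) = 028c
m3: inner = H(d9 55 94 7a aa 3e) = 03 24; tag = H(b3 3f fe 03 24) = 0217
m4: inner = H(d9 55 94 53 2a 97) = 02 d6; tag = H(b3 3f fe 02 d6) = 02c8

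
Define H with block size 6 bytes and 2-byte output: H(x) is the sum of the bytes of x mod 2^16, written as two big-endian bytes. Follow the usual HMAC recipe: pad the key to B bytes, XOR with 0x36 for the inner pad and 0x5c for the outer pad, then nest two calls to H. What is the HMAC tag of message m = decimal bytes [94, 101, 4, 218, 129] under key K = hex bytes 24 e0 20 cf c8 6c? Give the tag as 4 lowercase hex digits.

Key hex bytes 24 e0 20 cf c8 6c is exactly B = 6 bytes: K' = 24 e0 20 cf c8 6c.
K' ⊕ ipad = 12 d6 16 f9 fe 5a.  K' ⊕ opad = 78 bc 7c 93 94 30.
Inner input = (K'⊕ipad) ∥ m = 12 d6 16 f9 fe 5a ∥ 5e 65 04 da 81.
Inner hash: sum = 18+214+22+249+254+90+94+101+4+218+129 = 1393 → 05 71.
Outer input = (K'⊕opad) ∥ inner = 78 bc 7c 93 94 30 ∥ 05 71.
Outer hash (tag): sum = 120+188+124+147+148+48+5+113 = 893 → 03 7d.

037d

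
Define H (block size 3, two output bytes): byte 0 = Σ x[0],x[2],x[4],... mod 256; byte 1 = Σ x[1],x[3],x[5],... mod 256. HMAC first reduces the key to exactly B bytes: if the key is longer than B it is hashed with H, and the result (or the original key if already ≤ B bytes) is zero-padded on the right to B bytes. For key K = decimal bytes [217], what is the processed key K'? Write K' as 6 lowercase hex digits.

Key decimal bytes [217] = d9 is 1 byte ≤ B = 3; zero-pad to 3 bytes: K' = d9 00 00.

d90000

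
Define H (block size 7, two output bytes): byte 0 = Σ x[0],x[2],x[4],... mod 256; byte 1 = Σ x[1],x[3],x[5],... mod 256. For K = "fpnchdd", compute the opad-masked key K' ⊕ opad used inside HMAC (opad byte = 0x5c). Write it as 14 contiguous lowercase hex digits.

Key "fpnchdd" = 66 70 6e 63 68 64 64 is exactly B = 7 bytes: K' = 66 70 6e 63 68 64 64.
XOR each byte with 0x5c: 66⊕5c=3a, 70⊕5c=2c, 6e⊕5c=32, 63⊕5c=3f, 68⊕5c=34, 64⊕5c=38, 64⊕5c=38.

3a2c323f343838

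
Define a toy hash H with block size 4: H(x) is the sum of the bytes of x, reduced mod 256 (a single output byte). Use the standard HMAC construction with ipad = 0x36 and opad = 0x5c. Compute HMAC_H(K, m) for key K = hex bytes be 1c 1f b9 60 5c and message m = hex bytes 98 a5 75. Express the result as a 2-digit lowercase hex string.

Key hex bytes be 1c 1f b9 60 5c is 6 bytes > B = 4, so hash it first: H(key) = 6e, then zero-pad to 4 bytes: K' = 6e 00 00 00.
K' ⊕ ipad = 58 36 36 36.  K' ⊕ opad = 32 5c 5c 5c.
Inner input = (K'⊕ipad) ∥ m = 58 36 36 36 ∥ 98 a5 75.
Inner hash: sum = 88+54+54+54+152+165+117 = 684; mod 256 = 172 → ac.
Outer input = (K'⊕opad) ∥ inner = 32 5c 5c 5c ∥ ac.
Outer hash (tag): sum = 50+92+92+92+172 = 498; mod 256 = 242 → f2.

f2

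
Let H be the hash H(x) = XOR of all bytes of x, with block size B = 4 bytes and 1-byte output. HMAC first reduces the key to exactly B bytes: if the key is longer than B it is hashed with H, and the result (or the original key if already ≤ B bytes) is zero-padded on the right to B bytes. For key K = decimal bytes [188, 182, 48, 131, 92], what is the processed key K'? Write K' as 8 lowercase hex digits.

e5000000

|K| = 5 > B = 4, so first hash the key.
H(K): XOR bc⊕b6⊕30⊕83⊕5c = e5.
Zero-pad H(K) = e5 to 4 bytes: K' = e5 00 00 00.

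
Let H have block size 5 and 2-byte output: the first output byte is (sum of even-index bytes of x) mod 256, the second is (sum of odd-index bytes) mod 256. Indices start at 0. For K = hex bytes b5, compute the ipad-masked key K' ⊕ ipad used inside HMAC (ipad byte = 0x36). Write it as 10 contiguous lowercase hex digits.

Key hex bytes b5 is 1 byte ≤ B = 5; zero-pad to 5 bytes: K' = b5 00 00 00 00.
XOR each byte with 0x36: b5⊕36=83, 00⊕36=36, 00⊕36=36, 00⊕36=36, 00⊕36=36.

8336363636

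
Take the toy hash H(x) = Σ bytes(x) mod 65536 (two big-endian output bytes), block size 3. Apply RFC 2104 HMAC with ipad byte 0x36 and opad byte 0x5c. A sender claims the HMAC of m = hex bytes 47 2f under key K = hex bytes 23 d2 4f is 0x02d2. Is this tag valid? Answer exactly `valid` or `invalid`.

Key hex bytes 23 d2 4f is exactly B = 3 bytes: K' = 23 d2 4f.
K' ⊕ ipad = 15 e4 79; K' ⊕ opad = 7f 8e 13.
Inner hash: sum = 21+228+121+71+47 = 488 → 01 e8.
Outer hash (recomputed tag): sum = 127+142+19+1+232 = 521 → 02 09.
Recomputed tag = 0209; claimed = 02d2 → mismatch.

invalid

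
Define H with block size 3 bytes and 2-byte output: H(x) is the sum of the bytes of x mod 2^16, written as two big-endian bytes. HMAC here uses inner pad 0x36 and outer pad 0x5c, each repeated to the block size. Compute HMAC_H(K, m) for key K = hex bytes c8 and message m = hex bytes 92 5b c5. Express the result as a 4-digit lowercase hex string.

016b

Key hex bytes c8 is 1 byte ≤ B = 3; zero-pad to 3 bytes: K' = c8 00 00.
K' ⊕ ipad = fe 36 36.  K' ⊕ opad = 94 5c 5c.
Inner input = (K'⊕ipad) ∥ m = fe 36 36 ∥ 92 5b c5.
Inner hash: sum = 254+54+54+146+91+197 = 796 → 03 1c.
Outer input = (K'⊕opad) ∥ inner = 94 5c 5c ∥ 03 1c.
Outer hash (tag): sum = 148+92+92+3+28 = 363 → 01 6b.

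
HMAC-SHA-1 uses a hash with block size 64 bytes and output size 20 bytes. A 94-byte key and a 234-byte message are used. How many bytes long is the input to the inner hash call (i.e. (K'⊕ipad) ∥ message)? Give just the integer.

298

Key is 94 > 64 bytes, so it is hashed to 20 bytes then zero-padded to 64: |K'| = 64.
Inner input = (K'⊕ipad) ∥ m → 64 + 234 = 298 bytes.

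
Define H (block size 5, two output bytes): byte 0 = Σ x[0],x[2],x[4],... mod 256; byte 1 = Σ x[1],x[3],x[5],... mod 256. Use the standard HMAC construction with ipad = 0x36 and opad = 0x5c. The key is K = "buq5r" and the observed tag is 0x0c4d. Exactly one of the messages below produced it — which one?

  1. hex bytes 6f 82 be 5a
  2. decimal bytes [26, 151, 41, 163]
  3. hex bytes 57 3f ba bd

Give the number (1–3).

1

Key "buq5r" = 62 75 71 35 72 is exactly B = 5 bytes: K' = 62 75 71 35 72.
K' ⊕ ipad = 54 43 47 03 44; K' ⊕ opad = 3e 29 2d 69 2e.
m1: inner = H(54 43 47 03 44 6f 82 be 5a) = bb 73; tag = H(3e 29 2d 69 2e bb 73) = 0c4d ← matches
m2: inner = H(54 43 47 03 44 1a 97 29 a3) = 19 89; tag = H(3e 29 2d 69 2e 19 89) = 22ab
m3: inner = H(54 43 47 03 44 57 3f ba bd) = db 57; tag = H(3e 29 2d 69 2e db 57) = f06d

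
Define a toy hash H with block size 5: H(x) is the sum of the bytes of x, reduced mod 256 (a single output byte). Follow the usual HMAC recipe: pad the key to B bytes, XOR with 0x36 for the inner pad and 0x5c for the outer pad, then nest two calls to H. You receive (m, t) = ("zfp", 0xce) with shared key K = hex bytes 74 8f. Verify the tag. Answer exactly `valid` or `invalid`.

invalid

Key hex bytes 74 8f is 2 bytes ≤ B = 5; zero-pad to 5 bytes: K' = 74 8f 00 00 00.
K' ⊕ ipad = 42 b9 36 36 36; K' ⊕ opad = 28 d3 5c 5c 5c.
Inner hash: sum = 66+185+54+54+54+122+102+112 = 749; mod 256 = 237 → ed.
Outer hash (recomputed tag): sum = 40+211+92+92+92+237 = 764; mod 256 = 252 → fc.
Recomputed tag = fc; claimed = ce → mismatch.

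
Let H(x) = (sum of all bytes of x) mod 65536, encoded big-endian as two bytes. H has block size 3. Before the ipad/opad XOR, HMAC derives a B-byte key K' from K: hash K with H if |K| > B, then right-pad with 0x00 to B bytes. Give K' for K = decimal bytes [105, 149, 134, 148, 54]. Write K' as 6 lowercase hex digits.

|K| = 5 > B = 3, so first hash the key.
H(K): sum = 105+149+134+148+54 = 590 → 02 4e.
Zero-pad H(K) = 02 4e to 3 bytes: K' = 02 4e 00.

024e00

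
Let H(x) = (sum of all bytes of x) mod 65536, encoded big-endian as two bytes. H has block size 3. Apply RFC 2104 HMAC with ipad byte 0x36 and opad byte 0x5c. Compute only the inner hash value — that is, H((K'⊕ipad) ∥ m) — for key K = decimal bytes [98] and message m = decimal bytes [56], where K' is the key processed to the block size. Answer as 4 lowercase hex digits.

00f8

Key decimal bytes [98] = 62 is 1 byte ≤ B = 3; zero-pad to 3 bytes: K' = 62 00 00.
K' ⊕ ipad = 54 36 36.
Inner input = 54 36 36 ∥ 38.
Inner hash: sum = 84+54+54+56 = 248 → 00 f8.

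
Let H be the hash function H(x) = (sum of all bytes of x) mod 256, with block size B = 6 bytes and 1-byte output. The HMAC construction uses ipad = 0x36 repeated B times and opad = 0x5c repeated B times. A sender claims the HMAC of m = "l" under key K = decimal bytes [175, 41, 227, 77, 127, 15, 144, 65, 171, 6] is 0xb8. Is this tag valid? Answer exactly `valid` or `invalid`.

Key decimal bytes [175, 41, 227, 77, 127, 15, 144, 65, 171, 6] = af 29 e3 4d 7f 0f 90 41 ab 06 is 10 bytes > B = 6, so hash it first: H(key) = 18, then zero-pad to 6 bytes: K' = 18 00 00 00 00 00.
K' ⊕ ipad = 2e 36 36 36 36 36; K' ⊕ opad = 44 5c 5c 5c 5c 5c.
Inner hash: sum = 46+54+54+54+54+54+108 = 424; mod 256 = 168 → a8.
Outer hash (recomputed tag): sum = 68+92+92+92+92+92+168 = 696; mod 256 = 184 → b8.
Recomputed tag = b8; claimed = b8 → match.

valid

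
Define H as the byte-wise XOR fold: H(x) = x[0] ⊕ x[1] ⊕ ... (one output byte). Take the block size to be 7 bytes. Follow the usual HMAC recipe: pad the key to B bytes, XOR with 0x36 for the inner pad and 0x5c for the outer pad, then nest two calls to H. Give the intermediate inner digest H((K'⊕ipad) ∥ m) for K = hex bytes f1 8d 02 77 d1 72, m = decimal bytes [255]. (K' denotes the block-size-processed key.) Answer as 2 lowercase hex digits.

63

Key hex bytes f1 8d 02 77 d1 72 is 6 bytes ≤ B = 7; zero-pad to 7 bytes: K' = f1 8d 02 77 d1 72 00.
K' ⊕ ipad = c7 bb 34 41 e7 44 36.
Inner input = c7 bb 34 41 e7 44 36 ∥ ff.
Inner hash: XOR c7⊕bb⊕34⊕41⊕e7⊕44⊕36⊕ff = 63.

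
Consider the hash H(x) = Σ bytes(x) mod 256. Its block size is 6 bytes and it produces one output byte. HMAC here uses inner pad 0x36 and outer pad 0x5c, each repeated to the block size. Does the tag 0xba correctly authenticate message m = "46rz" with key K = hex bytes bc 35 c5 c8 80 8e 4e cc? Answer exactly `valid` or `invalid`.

Key hex bytes bc 35 c5 c8 80 8e 4e cc is 8 bytes > B = 6, so hash it first: H(key) = a6, then zero-pad to 6 bytes: K' = a6 00 00 00 00 00.
K' ⊕ ipad = 90 36 36 36 36 36; K' ⊕ opad = fa 5c 5c 5c 5c 5c.
Inner hash: sum = 144+54+54+54+54+54+52+54+114+122 = 756; mod 256 = 244 → f4.
Outer hash (recomputed tag): sum = 250+92+92+92+92+92+244 = 954; mod 256 = 186 → ba.
Recomputed tag = ba; claimed = ba → match.

valid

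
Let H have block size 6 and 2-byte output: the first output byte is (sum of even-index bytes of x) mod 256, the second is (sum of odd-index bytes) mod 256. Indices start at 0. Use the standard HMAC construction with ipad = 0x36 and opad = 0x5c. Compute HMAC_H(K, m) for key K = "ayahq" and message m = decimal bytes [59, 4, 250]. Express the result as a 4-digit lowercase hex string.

Key "ayahq" = 61 79 61 68 71 is 5 bytes ≤ B = 6; zero-pad to 6 bytes: K' = 61 79 61 68 71 00.
K' ⊕ ipad = 57 4f 57 5e 47 36.  K' ⊕ opad = 3d 25 3d 34 2d 5c.
Inner input = (K'⊕ipad) ∥ m = 57 4f 57 5e 47 36 ∥ 3b 04 fa.
Inner hash: even-index sum = 554 mod 256 = 42; odd-index sum = 231 mod 256 = 231 → 2a e7.
Outer input = (K'⊕opad) ∥ inner = 3d 25 3d 34 2d 5c ∥ 2a e7.
Outer hash (tag): even-index sum = 209 mod 256 = 209; odd-index sum = 412 mod 256 = 156 → d1 9c.

d19c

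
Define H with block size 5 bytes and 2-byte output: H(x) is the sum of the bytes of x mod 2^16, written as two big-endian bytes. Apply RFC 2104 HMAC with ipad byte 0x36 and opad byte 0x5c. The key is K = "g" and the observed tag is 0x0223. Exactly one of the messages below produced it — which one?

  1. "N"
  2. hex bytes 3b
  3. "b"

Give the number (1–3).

1

Key "g" = 67 is 1 byte ≤ B = 5; zero-pad to 5 bytes: K' = 67 00 00 00 00.
K' ⊕ ipad = 51 36 36 36 36; K' ⊕ opad = 3b 5c 5c 5c 5c.
m1: inner = H(51 36 36 36 36 4e) = 01 77; tag = H(3b 5c 5c 5c 5c 01 77) = 0223 ← matches
m2: inner = H(51 36 36 36 36 3b) = 01 64; tag = H(3b 5c 5c 5c 5c 01 64) = 0210
m3: inner = H(51 36 36 36 36 62) = 01 8b; tag = H(3b 5c 5c 5c 5c 01 8b) = 0237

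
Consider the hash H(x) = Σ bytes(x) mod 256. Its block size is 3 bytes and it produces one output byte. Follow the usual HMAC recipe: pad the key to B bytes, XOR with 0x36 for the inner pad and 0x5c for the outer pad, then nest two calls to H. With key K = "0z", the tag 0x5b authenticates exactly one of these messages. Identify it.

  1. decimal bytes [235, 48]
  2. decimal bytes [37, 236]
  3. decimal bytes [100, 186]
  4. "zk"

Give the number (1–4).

Key "0z" = 30 7a is 2 bytes ≤ B = 3; zero-pad to 3 bytes: K' = 30 7a 00.
K' ⊕ ipad = 06 4c 36; K' ⊕ opad = 6c 26 5c.
m1: inner = H(06 4c 36 eb 30) = a3; tag = H(6c 26 5c a3) = 91
m2: inner = H(06 4c 36 25 ec) = 99; tag = H(6c 26 5c 99) = 87
m3: inner = H(06 4c 36 64 ba) = a6; tag = H(6c 26 5c a6) = 94
m4: inner = H(06 4c 36 7a 6b) = 6d; tag = H(6c 26 5c 6d) = 5b ← matches

4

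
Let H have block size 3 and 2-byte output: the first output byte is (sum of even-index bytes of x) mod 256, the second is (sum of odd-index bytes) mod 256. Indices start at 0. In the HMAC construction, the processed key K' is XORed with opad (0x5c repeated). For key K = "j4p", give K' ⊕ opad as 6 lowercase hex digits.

Key "j4p" = 6a 34 70 is exactly B = 3 bytes: K' = 6a 34 70.
XOR each byte with 0x5c: 6a⊕5c=36, 34⊕5c=68, 70⊕5c=2c.

36682c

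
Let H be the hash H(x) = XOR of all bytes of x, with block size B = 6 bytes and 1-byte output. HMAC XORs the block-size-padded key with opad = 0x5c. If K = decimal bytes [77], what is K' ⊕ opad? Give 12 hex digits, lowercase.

Key decimal bytes [77] = 4d is 1 byte ≤ B = 6; zero-pad to 6 bytes: K' = 4d 00 00 00 00 00.
XOR each byte with 0x5c: 4d⊕5c=11, 00⊕5c=5c, 00⊕5c=5c, 00⊕5c=5c, 00⊕5c=5c, 00⊕5c=5c.

115c5c5c5c5c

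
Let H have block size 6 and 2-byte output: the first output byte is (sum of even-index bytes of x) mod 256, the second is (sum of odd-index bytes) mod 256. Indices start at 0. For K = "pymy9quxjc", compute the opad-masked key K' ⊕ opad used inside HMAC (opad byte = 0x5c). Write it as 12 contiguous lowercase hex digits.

a9625c5c5c5c

Key "pymy9quxjc" = 70 79 6d 79 39 71 75 78 6a 63 is 10 bytes > B = 6, so hash it first: H(key) = f5 3e, then zero-pad to 6 bytes: K' = f5 3e 00 00 00 00.
XOR each byte with 0x5c: f5⊕5c=a9, 3e⊕5c=62, 00⊕5c=5c, 00⊕5c=5c, 00⊕5c=5c, 00⊕5c=5c.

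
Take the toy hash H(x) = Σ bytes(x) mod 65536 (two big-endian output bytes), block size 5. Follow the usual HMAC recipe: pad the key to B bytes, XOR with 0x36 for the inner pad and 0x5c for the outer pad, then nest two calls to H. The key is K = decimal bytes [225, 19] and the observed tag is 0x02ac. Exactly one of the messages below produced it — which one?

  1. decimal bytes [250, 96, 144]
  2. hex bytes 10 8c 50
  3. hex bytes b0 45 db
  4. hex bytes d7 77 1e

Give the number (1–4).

2

Key decimal bytes [225, 19] = e1 13 is 2 bytes ≤ B = 5; zero-pad to 5 bytes: K' = e1 13 00 00 00.
K' ⊕ ipad = d7 25 36 36 36; K' ⊕ opad = bd 4f 5c 5c 5c.
m1: inner = H(d7 25 36 36 36 fa 60 90) = 03 88; tag = H(bd 4f 5c 5c 5c 03 88) = 02ab
m2: inner = H(d7 25 36 36 36 10 8c 50) = 02 8a; tag = H(bd 4f 5c 5c 5c 02 8a) = 02ac ← matches
m3: inner = H(d7 25 36 36 36 b0 45 db) = 03 6e; tag = H(bd 4f 5c 5c 5c 03 6e) = 0291
m4: inner = H(d7 25 36 36 36 d7 77 1e) = 03 0a; tag = H(bd 4f 5c 5c 5c 03 0a) = 022d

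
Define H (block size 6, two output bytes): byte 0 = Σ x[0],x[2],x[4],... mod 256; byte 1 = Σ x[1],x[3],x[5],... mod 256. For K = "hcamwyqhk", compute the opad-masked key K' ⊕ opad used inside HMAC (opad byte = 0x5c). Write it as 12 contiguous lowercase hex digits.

40ed5c5c5c5c

Key "hcamwyqhk" = 68 63 61 6d 77 79 71 68 6b is 9 bytes > B = 6, so hash it first: H(key) = 1c b1, then zero-pad to 6 bytes: K' = 1c b1 00 00 00 00.
XOR each byte with 0x5c: 1c⊕5c=40, b1⊕5c=ed, 00⊕5c=5c, 00⊕5c=5c, 00⊕5c=5c, 00⊕5c=5c.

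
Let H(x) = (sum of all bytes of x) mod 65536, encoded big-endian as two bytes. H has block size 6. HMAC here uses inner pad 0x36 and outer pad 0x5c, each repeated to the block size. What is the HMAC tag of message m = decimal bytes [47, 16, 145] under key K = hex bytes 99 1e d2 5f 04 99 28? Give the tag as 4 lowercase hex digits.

0338

Key hex bytes 99 1e d2 5f 04 99 28 is 7 bytes > B = 6, so hash it first: H(key) = 02 ad, then zero-pad to 6 bytes: K' = 02 ad 00 00 00 00.
K' ⊕ ipad = 34 9b 36 36 36 36.  K' ⊕ opad = 5e f1 5c 5c 5c 5c.
Inner input = (K'⊕ipad) ∥ m = 34 9b 36 36 36 36 ∥ 2f 10 91.
Inner hash: sum = 52+155+54+54+54+54+47+16+145 = 631 → 02 77.
Outer input = (K'⊕opad) ∥ inner = 5e f1 5c 5c 5c 5c ∥ 02 77.
Outer hash (tag): sum = 94+241+92+92+92+92+2+119 = 824 → 03 38.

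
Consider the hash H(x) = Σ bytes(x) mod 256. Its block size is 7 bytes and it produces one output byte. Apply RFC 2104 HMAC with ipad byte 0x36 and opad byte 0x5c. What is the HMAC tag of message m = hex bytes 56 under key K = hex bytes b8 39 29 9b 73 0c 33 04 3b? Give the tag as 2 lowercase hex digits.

4c

Key hex bytes b8 39 29 9b 73 0c 33 04 3b is 9 bytes > B = 7, so hash it first: H(key) = a6, then zero-pad to 7 bytes: K' = a6 00 00 00 00 00 00.
K' ⊕ ipad = 90 36 36 36 36 36 36.  K' ⊕ opad = fa 5c 5c 5c 5c 5c 5c.
Inner input = (K'⊕ipad) ∥ m = 90 36 36 36 36 36 36 ∥ 56.
Inner hash: sum = 144+54+54+54+54+54+54+86 = 554; mod 256 = 42 → 2a.
Outer input = (K'⊕opad) ∥ inner = fa 5c 5c 5c 5c 5c 5c ∥ 2a.
Outer hash (tag): sum = 250+92+92+92+92+92+92+42 = 844; mod 256 = 76 → 4c.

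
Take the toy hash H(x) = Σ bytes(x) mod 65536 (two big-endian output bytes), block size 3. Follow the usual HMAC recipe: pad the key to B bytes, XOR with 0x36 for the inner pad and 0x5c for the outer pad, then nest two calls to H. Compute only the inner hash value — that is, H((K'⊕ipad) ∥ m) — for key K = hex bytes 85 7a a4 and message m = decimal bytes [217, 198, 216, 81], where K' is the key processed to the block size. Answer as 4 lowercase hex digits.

Key hex bytes 85 7a a4 is exactly B = 3 bytes: K' = 85 7a a4.
K' ⊕ ipad = b3 4c 92.
Inner input = b3 4c 92 ∥ d9 c6 d8 51.
Inner hash: sum = 179+76+146+217+198+216+81 = 1113 → 04 59.

0459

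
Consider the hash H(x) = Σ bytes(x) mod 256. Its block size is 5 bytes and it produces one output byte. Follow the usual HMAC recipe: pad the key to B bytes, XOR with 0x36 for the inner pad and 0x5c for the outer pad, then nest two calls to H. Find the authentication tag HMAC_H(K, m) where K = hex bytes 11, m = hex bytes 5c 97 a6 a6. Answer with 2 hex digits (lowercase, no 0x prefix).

Key hex bytes 11 is 1 byte ≤ B = 5; zero-pad to 5 bytes: K' = 11 00 00 00 00.
K' ⊕ ipad = 27 36 36 36 36.  K' ⊕ opad = 4d 5c 5c 5c 5c.
Inner input = (K'⊕ipad) ∥ m = 27 36 36 36 36 ∥ 5c 97 a6 a6.
Inner hash: sum = 39+54+54+54+54+92+151+166+166 = 830; mod 256 = 62 → 3e.
Outer input = (K'⊕opad) ∥ inner = 4d 5c 5c 5c 5c ∥ 3e.
Outer hash (tag): sum = 77+92+92+92+92+62 = 507; mod 256 = 251 → fb.

fb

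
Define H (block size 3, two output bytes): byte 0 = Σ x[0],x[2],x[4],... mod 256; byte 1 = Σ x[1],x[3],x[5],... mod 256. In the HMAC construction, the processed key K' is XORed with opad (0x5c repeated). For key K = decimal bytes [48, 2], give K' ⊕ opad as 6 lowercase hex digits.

Key decimal bytes [48, 2] = 30 02 is 2 bytes ≤ B = 3; zero-pad to 3 bytes: K' = 30 02 00.
XOR each byte with 0x5c: 30⊕5c=6c, 02⊕5c=5e, 00⊕5c=5c.

6c5e5c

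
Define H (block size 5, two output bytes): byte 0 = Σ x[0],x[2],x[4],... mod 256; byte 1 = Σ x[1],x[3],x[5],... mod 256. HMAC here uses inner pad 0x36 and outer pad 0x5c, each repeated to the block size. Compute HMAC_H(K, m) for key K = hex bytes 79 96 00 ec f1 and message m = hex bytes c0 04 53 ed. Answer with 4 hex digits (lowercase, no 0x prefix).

bbb7

Key hex bytes 79 96 00 ec f1 is exactly B = 5 bytes: K' = 79 96 00 ec f1.
K' ⊕ ipad = 4f a0 36 da c7.  K' ⊕ opad = 25 ca 5c b0 ad.
Inner input = (K'⊕ipad) ∥ m = 4f a0 36 da c7 ∥ c0 04 53 ed.
Inner hash: even-index sum = 573 mod 256 = 61; odd-index sum = 653 mod 256 = 141 → 3d 8d.
Outer input = (K'⊕opad) ∥ inner = 25 ca 5c b0 ad ∥ 3d 8d.
Outer hash (tag): even-index sum = 443 mod 256 = 187; odd-index sum = 439 mod 256 = 183 → bb b7.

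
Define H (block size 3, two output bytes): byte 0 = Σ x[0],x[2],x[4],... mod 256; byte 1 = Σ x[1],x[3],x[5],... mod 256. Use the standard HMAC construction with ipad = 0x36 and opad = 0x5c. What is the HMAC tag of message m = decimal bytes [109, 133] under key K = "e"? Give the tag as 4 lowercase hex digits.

Key "e" = 65 is 1 byte ≤ B = 3; zero-pad to 3 bytes: K' = 65 00 00.
K' ⊕ ipad = 53 36 36.  K' ⊕ opad = 39 5c 5c.
Inner input = (K'⊕ipad) ∥ m = 53 36 36 ∥ 6d 85.
Inner hash: even-index sum = 270 mod 256 = 14; odd-index sum = 163 mod 256 = 163 → 0e a3.
Outer input = (K'⊕opad) ∥ inner = 39 5c 5c ∥ 0e a3.
Outer hash (tag): even-index sum = 312 mod 256 = 56; odd-index sum = 106 mod 256 = 106 → 38 6a.

386a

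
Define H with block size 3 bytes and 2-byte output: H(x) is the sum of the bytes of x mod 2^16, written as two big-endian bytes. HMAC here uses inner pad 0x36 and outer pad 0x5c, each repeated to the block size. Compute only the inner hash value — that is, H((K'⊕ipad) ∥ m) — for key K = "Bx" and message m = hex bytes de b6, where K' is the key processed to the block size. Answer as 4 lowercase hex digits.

Key "Bx" = 42 78 is 2 bytes ≤ B = 3; zero-pad to 3 bytes: K' = 42 78 00.
K' ⊕ ipad = 74 4e 36.
Inner input = 74 4e 36 ∥ de b6.
Inner hash: sum = 116+78+54+222+182 = 652 → 02 8c.

028c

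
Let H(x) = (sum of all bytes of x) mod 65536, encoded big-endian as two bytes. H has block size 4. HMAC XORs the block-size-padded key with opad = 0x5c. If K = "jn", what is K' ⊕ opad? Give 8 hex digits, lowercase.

36325c5c

Key "jn" = 6a 6e is 2 bytes ≤ B = 4; zero-pad to 4 bytes: K' = 6a 6e 00 00.
XOR each byte with 0x5c: 6a⊕5c=36, 6e⊕5c=32, 00⊕5c=5c, 00⊕5c=5c.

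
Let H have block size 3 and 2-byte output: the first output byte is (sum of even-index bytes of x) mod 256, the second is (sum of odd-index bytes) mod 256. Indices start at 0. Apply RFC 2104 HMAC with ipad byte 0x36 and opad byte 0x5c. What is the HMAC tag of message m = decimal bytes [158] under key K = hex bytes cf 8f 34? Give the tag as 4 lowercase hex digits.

52ce

Key hex bytes cf 8f 34 is exactly B = 3 bytes: K' = cf 8f 34.
K' ⊕ ipad = f9 b9 02.  K' ⊕ opad = 93 d3 68.
Inner input = (K'⊕ipad) ∥ m = f9 b9 02 ∥ 9e.
Inner hash: even-index sum = 251 mod 256 = 251; odd-index sum = 343 mod 256 = 87 → fb 57.
Outer input = (K'⊕opad) ∥ inner = 93 d3 68 ∥ fb 57.
Outer hash (tag): even-index sum = 338 mod 256 = 82; odd-index sum = 462 mod 256 = 206 → 52 ce.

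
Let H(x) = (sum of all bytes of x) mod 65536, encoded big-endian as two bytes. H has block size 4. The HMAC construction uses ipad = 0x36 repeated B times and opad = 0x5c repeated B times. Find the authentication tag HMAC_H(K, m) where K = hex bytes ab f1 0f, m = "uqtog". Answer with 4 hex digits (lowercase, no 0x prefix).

025a

Key hex bytes ab f1 0f is 3 bytes ≤ B = 4; zero-pad to 4 bytes: K' = ab f1 0f 00.
K' ⊕ ipad = 9d c7 39 36.  K' ⊕ opad = f7 ad 53 5c.
Inner input = (K'⊕ipad) ∥ m = 9d c7 39 36 ∥ 75 71 74 6f 67.
Inner hash: sum = 157+199+57+54+117+113+116+111+103 = 1027 → 04 03.
Outer input = (K'⊕opad) ∥ inner = f7 ad 53 5c ∥ 04 03.
Outer hash (tag): sum = 247+173+83+92+4+3 = 602 → 02 5a.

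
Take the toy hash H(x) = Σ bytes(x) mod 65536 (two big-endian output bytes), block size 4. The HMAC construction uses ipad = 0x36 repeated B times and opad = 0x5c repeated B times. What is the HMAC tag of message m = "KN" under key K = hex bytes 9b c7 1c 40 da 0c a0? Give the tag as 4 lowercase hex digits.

01dc

Key hex bytes 9b c7 1c 40 da 0c a0 is 7 bytes > B = 4, so hash it first: H(key) = 03 44, then zero-pad to 4 bytes: K' = 03 44 00 00.
K' ⊕ ipad = 35 72 36 36.  K' ⊕ opad = 5f 18 5c 5c.
Inner input = (K'⊕ipad) ∥ m = 35 72 36 36 ∥ 4b 4e.
Inner hash: sum = 53+114+54+54+75+78 = 428 → 01 ac.
Outer input = (K'⊕opad) ∥ inner = 5f 18 5c 5c ∥ 01 ac.
Outer hash (tag): sum = 95+24+92+92+1+172 = 476 → 01 dc.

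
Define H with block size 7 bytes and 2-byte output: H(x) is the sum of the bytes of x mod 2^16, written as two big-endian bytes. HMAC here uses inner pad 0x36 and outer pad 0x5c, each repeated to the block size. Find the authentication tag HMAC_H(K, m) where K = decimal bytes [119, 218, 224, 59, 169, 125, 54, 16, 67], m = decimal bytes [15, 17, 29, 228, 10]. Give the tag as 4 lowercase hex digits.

0305

Key decimal bytes [119, 218, 224, 59, 169, 125, 54, 16, 67] = 77 da e0 3b a9 7d 36 10 43 is 9 bytes > B = 7, so hash it first: H(key) = 04 1b, then zero-pad to 7 bytes: K' = 04 1b 00 00 00 00 00.
K' ⊕ ipad = 32 2d 36 36 36 36 36.  K' ⊕ opad = 58 47 5c 5c 5c 5c 5c.
Inner input = (K'⊕ipad) ∥ m = 32 2d 36 36 36 36 36 ∥ 0f 11 1d e4 0a.
Inner hash: sum = 50+45+54+54+54+54+54+15+17+29+228+10 = 664 → 02 98.
Outer input = (K'⊕opad) ∥ inner = 58 47 5c 5c 5c 5c 5c ∥ 02 98.
Outer hash (tag): sum = 88+71+92+92+92+92+92+2+152 = 773 → 03 05.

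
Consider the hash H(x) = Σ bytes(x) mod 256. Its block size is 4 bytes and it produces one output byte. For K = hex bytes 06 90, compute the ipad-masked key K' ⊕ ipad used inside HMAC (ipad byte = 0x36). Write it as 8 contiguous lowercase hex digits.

Key hex bytes 06 90 is 2 bytes ≤ B = 4; zero-pad to 4 bytes: K' = 06 90 00 00.
XOR each byte with 0x36: 06⊕36=30, 90⊕36=a6, 00⊕36=36, 00⊕36=36.

30a63636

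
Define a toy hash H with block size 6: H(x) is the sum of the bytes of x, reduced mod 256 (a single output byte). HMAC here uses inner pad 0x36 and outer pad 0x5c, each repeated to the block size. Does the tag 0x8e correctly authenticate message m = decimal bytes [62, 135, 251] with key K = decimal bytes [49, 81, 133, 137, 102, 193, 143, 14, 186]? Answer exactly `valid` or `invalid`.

Key decimal bytes [49, 81, 133, 137, 102, 193, 143, 14, 186] = 31 51 85 89 66 c1 8f 0e ba is 9 bytes > B = 6, so hash it first: H(key) = 0e, then zero-pad to 6 bytes: K' = 0e 00 00 00 00 00.
K' ⊕ ipad = 38 36 36 36 36 36; K' ⊕ opad = 52 5c 5c 5c 5c 5c.
Inner hash: sum = 56+54+54+54+54+54+62+135+251 = 774; mod 256 = 6 → 06.
Outer hash (recomputed tag): sum = 82+92+92+92+92+92+6 = 548; mod 256 = 36 → 24.
Recomputed tag = 24; claimed = 8e → mismatch.

invalid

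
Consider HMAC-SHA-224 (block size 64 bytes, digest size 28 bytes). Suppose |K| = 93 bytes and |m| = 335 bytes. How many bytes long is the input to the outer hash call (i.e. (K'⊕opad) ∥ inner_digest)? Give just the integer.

Key is 93 > 64 bytes, so it is hashed to 28 bytes then zero-padded to 64: |K'| = 64.
Outer input = (K'⊕opad) ∥ H(inner) → 64 + 28 = 92 bytes.

92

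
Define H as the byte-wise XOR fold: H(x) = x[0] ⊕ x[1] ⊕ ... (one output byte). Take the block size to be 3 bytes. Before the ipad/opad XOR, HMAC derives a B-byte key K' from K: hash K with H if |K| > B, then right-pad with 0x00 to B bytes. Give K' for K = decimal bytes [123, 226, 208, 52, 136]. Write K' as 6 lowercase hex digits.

|K| = 5 > B = 3, so first hash the key.
H(K): XOR 7b⊕e2⊕d0⊕34⊕88 = f5.
Zero-pad H(K) = f5 to 3 bytes: K' = f5 00 00.

f50000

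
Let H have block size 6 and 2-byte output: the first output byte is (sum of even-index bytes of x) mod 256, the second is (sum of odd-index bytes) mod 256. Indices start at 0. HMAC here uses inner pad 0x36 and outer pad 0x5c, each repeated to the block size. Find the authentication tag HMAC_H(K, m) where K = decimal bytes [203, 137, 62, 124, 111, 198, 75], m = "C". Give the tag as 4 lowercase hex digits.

fbb8

Key decimal bytes [203, 137, 62, 124, 111, 198, 75] = cb 89 3e 7c 6f c6 4b is 7 bytes > B = 6, so hash it first: H(key) = c3 cb, then zero-pad to 6 bytes: K' = c3 cb 00 00 00 00.
K' ⊕ ipad = f5 fd 36 36 36 36.  K' ⊕ opad = 9f 97 5c 5c 5c 5c.
Inner input = (K'⊕ipad) ∥ m = f5 fd 36 36 36 36 ∥ 43.
Inner hash: even-index sum = 420 mod 256 = 164; odd-index sum = 361 mod 256 = 105 → a4 69.
Outer input = (K'⊕opad) ∥ inner = 9f 97 5c 5c 5c 5c ∥ a4 69.
Outer hash (tag): even-index sum = 507 mod 256 = 251; odd-index sum = 440 mod 256 = 184 → fb b8.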